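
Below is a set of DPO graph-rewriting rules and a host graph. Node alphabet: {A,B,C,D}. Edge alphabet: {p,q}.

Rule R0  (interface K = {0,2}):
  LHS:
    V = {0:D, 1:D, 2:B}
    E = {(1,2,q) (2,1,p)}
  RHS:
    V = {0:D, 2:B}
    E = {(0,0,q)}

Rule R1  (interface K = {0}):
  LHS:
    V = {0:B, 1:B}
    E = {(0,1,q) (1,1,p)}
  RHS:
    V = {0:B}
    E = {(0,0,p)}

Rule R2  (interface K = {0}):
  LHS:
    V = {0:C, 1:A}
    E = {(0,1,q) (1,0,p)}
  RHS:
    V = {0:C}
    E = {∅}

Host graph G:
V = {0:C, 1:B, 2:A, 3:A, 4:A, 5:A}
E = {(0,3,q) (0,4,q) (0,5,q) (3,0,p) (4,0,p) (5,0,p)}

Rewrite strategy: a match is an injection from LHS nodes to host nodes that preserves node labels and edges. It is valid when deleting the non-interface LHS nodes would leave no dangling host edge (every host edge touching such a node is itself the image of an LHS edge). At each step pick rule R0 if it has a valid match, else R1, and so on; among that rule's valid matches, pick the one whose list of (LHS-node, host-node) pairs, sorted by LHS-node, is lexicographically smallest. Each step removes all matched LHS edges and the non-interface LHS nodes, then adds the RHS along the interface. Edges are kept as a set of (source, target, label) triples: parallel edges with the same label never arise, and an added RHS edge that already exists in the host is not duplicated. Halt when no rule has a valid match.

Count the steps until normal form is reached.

initial: |V|=6 |E|=6  E = 0-q->3 0-q->4 0-q->5 3-p->0 4-p->0 5-p->0
step 1: apply R2 at {0↦0, 1↦3}  → |V|=5 |E|=4  E = 0-q->4 0-q->5 4-p->0 5-p->0
step 2: apply R2 at {0↦0, 1↦4}  → |V|=4 |E|=2  E = 0-q->5 5-p->0
step 3: apply R2 at {0↦0, 1↦5}  → |V|=3 |E|=0  E = ∅
final graph: no rule applies after step 3

Answer: 3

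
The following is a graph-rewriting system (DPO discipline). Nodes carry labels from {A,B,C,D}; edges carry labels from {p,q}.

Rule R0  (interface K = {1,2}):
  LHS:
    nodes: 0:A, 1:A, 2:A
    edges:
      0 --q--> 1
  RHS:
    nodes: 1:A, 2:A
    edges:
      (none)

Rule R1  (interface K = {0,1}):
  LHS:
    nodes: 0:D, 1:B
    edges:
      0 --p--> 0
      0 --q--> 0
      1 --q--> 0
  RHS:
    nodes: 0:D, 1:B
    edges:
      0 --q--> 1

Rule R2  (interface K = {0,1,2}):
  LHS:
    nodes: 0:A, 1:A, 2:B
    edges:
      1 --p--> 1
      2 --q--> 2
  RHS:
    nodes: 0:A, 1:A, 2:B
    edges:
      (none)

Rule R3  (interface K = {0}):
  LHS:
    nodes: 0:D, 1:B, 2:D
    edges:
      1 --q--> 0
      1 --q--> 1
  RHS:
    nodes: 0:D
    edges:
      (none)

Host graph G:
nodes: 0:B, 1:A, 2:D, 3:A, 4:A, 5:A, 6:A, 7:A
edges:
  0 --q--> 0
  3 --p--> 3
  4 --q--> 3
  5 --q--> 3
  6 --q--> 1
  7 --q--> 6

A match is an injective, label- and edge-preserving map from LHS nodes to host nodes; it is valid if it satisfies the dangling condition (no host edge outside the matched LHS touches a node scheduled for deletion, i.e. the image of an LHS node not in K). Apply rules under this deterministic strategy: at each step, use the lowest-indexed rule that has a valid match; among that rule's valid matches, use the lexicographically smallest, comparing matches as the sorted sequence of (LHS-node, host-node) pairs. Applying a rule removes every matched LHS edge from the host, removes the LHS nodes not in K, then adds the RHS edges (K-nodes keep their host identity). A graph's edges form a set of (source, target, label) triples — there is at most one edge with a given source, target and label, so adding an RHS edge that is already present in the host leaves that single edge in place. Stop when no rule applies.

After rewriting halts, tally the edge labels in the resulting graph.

[0] host  ⇒  8 nodes, 6 edges  {0-q->0 3-p->3 4-q->3 5-q->3 6-q->1 7-q->6}
[1] R0 @ {0↦4, 1↦3, 2↦1}  ⇒  7 nodes, 5 edges  {0-q->0 3-p->3 5-q->3 6-q->1 7-q->6}
[2] R0 @ {0↦5, 1↦3, 2↦1}  ⇒  6 nodes, 4 edges  {0-q->0 3-p->3 6-q->1 7-q->6}
[3] R0 @ {0↦7, 1↦6, 2↦1}  ⇒  5 nodes, 3 edges  {0-q->0 3-p->3 6-q->1}
[4] R0 @ {0↦6, 1↦1, 2↦3}  ⇒  4 nodes, 2 edges  {0-q->0 3-p->3}
[5] R2 @ {0↦1, 1↦3, 2↦0}  ⇒  4 nodes, 0 edges  {∅}
halt: no rule applies after step 5
NF edges: []

Answer: (no edges)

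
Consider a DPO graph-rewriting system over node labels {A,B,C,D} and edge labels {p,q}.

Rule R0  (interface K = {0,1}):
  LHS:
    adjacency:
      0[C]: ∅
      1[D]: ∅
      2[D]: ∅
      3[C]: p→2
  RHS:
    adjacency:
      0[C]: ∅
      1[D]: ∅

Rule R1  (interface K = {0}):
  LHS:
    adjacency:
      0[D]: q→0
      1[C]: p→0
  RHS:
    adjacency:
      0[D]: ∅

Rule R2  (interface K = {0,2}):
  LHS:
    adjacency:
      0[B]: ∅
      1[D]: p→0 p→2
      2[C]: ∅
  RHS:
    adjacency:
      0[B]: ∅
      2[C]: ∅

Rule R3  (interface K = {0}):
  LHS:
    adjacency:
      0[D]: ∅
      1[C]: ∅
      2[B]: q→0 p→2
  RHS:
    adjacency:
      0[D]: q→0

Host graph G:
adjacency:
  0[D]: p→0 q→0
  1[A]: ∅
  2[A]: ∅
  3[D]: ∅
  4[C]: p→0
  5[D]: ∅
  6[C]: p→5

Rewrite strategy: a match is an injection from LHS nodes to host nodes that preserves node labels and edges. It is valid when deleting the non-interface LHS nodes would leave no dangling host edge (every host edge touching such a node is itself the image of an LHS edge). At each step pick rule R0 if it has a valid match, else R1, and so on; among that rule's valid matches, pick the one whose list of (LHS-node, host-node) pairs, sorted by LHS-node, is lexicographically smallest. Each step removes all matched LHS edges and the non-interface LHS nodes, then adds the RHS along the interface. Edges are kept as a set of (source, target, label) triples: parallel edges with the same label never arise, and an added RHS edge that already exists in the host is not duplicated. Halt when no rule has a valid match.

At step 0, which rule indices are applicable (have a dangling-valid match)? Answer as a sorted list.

R0: 2 valid matches — {0↦4, 1↦0, 2↦5, 3↦6}, {0↦4, 1↦3, 2↦5, 3↦6}
R1: 1 valid match — {0↦0, 1↦4}
R2: no valid match — LHS pattern not found
R3: no valid match — LHS pattern not found

Answer: [R0,R1]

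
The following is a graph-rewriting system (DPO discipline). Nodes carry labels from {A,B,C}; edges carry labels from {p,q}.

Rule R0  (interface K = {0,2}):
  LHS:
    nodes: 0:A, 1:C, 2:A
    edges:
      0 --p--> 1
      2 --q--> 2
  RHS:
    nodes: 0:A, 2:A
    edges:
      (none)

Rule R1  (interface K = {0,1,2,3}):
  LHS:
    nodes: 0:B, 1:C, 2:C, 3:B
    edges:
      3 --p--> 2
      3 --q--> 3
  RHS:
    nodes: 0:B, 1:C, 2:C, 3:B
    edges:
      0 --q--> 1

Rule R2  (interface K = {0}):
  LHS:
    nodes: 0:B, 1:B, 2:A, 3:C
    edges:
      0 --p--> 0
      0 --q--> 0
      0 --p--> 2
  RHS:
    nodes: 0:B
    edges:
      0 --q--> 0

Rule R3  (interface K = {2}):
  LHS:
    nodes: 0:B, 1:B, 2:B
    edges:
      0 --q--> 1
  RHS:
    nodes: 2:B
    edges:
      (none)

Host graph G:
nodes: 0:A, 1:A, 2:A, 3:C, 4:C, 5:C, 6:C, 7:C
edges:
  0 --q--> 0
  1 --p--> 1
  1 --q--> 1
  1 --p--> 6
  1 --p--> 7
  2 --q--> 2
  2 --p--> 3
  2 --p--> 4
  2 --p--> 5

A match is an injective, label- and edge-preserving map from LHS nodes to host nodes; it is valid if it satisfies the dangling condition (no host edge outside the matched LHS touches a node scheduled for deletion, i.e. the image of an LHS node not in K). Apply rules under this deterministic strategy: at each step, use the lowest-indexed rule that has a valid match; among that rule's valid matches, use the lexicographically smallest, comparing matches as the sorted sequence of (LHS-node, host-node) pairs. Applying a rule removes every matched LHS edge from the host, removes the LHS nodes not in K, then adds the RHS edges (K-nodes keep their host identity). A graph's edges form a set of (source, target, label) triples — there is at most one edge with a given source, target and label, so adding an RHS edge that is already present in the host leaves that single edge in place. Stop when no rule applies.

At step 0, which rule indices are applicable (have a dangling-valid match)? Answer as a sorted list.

R0: 10 valid matches — {0↦1, 1↦6, 2↦0}, {0↦1, 1↦6, 2↦2}, {0↦1, 1↦7, 2↦0} (+7 more)
R1: no valid match — LHS pattern not found
R2: no valid match — LHS pattern not found
R3: no valid match — LHS pattern not found

Answer: [R0]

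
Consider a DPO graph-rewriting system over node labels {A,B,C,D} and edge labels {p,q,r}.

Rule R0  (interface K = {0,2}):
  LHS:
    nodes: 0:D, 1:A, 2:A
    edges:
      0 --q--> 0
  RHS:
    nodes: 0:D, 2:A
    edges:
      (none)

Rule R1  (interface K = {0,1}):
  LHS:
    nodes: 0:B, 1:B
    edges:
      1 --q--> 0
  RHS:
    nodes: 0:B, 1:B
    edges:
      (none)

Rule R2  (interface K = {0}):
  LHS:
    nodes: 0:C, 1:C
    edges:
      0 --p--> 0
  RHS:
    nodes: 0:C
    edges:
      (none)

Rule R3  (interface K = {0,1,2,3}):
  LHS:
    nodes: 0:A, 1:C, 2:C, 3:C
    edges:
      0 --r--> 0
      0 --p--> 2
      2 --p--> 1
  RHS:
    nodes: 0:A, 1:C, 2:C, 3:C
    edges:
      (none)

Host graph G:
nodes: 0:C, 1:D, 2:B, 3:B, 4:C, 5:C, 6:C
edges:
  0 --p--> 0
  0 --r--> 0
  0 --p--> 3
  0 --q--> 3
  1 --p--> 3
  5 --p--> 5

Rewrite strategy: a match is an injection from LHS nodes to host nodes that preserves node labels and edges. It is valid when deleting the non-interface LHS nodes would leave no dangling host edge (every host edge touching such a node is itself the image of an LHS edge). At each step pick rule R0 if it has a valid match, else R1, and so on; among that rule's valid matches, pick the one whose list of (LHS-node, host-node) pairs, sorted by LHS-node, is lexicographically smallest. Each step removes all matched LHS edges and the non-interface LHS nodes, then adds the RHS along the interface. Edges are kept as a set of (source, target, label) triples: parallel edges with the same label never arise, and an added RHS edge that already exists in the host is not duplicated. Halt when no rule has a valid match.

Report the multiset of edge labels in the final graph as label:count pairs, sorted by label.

initial: |V|=7 |E|=6  E = 0-p->0 0-r->0 0-p->3 0-q->3 1-p->3 5-p->5
step 1: apply R2 at {0↦0, 1↦4}  → |V|=6 |E|=5  E = 0-r->0 0-p->3 0-q->3 1-p->3 5-p->5
step 2: apply R2 at {0↦5, 1↦6}  → |V|=5 |E|=4  E = 0-r->0 0-p->3 0-q->3 1-p->3
halt: no rule applies after step 2
NF edges: [(0, 0, 'r'), (0, 3, 'p'), (0, 3, 'q'), (1, 3, 'p')]

Answer: p:2 q:1 r:1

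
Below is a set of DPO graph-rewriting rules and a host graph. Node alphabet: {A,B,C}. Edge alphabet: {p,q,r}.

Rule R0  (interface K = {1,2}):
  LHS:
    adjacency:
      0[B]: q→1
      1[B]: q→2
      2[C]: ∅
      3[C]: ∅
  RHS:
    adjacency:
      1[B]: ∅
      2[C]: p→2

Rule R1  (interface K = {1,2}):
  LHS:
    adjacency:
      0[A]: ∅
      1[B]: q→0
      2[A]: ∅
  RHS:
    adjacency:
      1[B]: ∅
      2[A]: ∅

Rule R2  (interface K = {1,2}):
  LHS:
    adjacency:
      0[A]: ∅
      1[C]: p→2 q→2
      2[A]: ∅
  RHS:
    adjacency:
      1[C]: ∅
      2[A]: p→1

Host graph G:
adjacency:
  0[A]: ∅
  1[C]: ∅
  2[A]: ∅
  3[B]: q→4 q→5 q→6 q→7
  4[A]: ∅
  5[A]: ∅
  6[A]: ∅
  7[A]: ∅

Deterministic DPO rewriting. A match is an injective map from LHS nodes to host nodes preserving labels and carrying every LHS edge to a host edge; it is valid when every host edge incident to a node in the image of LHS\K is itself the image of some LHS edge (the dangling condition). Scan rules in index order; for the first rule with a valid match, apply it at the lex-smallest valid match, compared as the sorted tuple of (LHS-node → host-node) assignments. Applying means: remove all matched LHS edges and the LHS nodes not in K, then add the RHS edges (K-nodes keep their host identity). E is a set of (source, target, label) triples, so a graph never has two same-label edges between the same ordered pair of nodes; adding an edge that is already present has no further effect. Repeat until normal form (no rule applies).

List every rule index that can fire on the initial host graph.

R0: no valid match — LHS pattern not found
R1: 20 valid matches — {0↦4, 1↦3, 2↦0}, {0↦4, 1↦3, 2↦2}, {0↦4, 1↦3, 2↦5} (+17 more)
R2: no valid match — LHS pattern not found

Answer: [R1]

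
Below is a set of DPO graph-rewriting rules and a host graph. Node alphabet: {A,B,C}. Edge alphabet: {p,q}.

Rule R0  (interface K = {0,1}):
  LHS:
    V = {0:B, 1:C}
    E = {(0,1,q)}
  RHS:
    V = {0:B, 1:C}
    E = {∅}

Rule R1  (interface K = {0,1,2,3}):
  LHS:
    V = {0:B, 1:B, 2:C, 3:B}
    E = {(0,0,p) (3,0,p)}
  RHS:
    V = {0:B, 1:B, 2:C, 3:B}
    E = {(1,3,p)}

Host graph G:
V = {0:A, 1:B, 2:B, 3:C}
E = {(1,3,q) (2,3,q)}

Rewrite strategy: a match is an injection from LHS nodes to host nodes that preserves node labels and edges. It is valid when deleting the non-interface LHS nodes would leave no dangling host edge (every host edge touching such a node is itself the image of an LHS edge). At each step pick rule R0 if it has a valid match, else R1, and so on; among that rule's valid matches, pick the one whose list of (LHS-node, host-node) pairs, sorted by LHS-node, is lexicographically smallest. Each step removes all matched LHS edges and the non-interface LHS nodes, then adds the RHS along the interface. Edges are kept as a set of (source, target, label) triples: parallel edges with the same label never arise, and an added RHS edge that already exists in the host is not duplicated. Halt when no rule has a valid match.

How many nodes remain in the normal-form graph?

[0] host  ⇒  4 nodes, 2 edges  {1-q->3 2-q->3}
[1] R0 @ {0↦1, 1↦3}  ⇒  4 nodes, 1 edges  {2-q->3}
[2] R0 @ {0↦2, 1↦3}  ⇒  4 nodes, 0 edges  {∅}
final graph: no rule applies after step 2
NF nodes: {0:A, 1:B, 2:B, 3:C}

Answer: 4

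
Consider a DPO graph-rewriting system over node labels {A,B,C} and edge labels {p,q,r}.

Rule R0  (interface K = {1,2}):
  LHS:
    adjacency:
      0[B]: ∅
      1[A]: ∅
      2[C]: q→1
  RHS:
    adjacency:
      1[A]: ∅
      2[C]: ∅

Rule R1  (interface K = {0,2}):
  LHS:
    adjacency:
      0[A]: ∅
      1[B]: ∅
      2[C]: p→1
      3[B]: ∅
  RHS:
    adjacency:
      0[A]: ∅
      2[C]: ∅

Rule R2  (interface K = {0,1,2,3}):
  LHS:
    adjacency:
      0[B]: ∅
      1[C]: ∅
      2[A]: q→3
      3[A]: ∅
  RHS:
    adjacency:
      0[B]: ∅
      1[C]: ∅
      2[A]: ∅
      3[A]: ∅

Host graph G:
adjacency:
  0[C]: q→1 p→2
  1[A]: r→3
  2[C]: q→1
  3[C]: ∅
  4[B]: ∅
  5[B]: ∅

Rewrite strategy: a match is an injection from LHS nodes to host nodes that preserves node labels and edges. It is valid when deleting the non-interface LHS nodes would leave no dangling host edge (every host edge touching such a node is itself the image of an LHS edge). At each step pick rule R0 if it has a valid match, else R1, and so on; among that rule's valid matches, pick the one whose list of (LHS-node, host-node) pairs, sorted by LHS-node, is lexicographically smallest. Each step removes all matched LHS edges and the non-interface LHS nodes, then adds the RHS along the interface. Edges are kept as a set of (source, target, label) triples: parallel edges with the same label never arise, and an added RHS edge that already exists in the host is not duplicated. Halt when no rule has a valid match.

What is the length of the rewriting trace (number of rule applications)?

start.  V:6 E:4  edges: 0-q->1 0-p->2 1-r->3 2-q->1
1. fire R0 via {0↦4, 1↦1, 2↦0}  →  V:5 E:3  edges: 0-p->2 1-r->3 2-q->1
2. fire R0 via {0↦5, 1↦1, 2↦2}  →  V:4 E:2  edges: 0-p->2 1-r->3
normal form: no rule applies after step 2

Answer: 2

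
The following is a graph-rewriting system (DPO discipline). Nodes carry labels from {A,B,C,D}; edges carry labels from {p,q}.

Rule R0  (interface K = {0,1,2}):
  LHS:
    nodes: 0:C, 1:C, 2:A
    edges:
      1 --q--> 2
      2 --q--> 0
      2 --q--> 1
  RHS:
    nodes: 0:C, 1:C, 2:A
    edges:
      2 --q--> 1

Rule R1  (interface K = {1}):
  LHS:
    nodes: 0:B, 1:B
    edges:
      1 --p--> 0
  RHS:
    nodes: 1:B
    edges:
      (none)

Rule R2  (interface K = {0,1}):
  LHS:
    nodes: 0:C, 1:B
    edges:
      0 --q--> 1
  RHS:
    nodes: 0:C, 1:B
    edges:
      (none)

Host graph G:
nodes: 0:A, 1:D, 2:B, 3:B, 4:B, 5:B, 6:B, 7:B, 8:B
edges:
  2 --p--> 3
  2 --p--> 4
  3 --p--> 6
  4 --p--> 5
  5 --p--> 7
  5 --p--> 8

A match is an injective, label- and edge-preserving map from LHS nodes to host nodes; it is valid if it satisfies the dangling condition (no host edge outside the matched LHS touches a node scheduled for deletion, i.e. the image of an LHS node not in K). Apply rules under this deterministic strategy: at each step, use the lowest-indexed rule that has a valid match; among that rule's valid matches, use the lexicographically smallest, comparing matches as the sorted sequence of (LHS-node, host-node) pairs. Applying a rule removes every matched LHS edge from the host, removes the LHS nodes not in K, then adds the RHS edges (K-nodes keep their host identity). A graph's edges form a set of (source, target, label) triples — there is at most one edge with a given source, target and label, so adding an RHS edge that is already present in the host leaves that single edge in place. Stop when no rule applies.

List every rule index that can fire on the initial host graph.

Answer: [R1]

Rewrite trace:
R0: no valid match — LHS pattern not found
R1: 3 valid matches — {0↦6, 1↦3}, {0↦7, 1↦5}, {0↦8, 1↦5}
R2: no valid match — LHS pattern not found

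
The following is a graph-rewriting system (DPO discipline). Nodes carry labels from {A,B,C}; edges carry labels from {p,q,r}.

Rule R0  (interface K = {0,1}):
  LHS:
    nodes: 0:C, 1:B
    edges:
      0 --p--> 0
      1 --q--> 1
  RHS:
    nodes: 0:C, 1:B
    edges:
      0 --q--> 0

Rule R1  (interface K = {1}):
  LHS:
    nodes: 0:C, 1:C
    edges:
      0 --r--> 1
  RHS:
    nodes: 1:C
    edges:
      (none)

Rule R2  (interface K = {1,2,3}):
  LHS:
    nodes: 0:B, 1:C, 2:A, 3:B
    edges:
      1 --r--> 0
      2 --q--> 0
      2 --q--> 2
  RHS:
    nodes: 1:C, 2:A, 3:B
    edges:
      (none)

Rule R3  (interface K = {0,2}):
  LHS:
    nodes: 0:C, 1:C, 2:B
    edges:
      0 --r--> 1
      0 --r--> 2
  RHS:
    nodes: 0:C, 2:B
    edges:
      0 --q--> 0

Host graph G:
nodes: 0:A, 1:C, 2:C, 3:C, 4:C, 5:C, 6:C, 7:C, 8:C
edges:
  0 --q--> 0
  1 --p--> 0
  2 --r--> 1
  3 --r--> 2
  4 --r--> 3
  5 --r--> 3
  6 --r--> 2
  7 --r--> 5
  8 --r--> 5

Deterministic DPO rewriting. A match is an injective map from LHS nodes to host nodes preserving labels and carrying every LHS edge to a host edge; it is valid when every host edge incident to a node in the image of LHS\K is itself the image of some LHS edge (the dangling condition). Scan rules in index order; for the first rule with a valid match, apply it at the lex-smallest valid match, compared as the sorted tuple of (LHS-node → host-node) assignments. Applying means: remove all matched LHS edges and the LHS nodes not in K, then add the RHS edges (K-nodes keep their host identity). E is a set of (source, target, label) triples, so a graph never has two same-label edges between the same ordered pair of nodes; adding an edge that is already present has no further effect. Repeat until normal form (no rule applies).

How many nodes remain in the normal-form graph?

Answer: 2

Steps:
[0] host  ⇒  9 nodes, 9 edges  {0-q->0 1-p->0 2-r->1 3-r->2 4-r->3 5-r->3 6-r->2 7-r->5 8-r->5}
[1] R1 @ {0↦4, 1↦3}  ⇒  8 nodes, 8 edges  {0-q->0 1-p->0 2-r->1 3-r->2 5-r->3 6-r->2 7-r->5 8-r->5}
[2] R1 @ {0↦6, 1↦2}  ⇒  7 nodes, 7 edges  {0-q->0 1-p->0 2-r->1 3-r->2 5-r->3 7-r->5 8-r->5}
[3] R1 @ {0↦7, 1↦5}  ⇒  6 nodes, 6 edges  {0-q->0 1-p->0 2-r->1 3-r->2 5-r->3 8-r->5}
[4] R1 @ {0↦8, 1↦5}  ⇒  5 nodes, 5 edges  {0-q->0 1-p->0 2-r->1 3-r->2 5-r->3}
[5] R1 @ {0↦5, 1↦3}  ⇒  4 nodes, 4 edges  {0-q->0 1-p->0 2-r->1 3-r->2}
[6] R1 @ {0↦3, 1↦2}  ⇒  3 nodes, 3 edges  {0-q->0 1-p->0 2-r->1}
[7] R1 @ {0↦2, 1↦1}  ⇒  2 nodes, 2 edges  {0-q->0 1-p->0}
final graph: no rule applies after step 7
NF nodes: {0:A, 1:C}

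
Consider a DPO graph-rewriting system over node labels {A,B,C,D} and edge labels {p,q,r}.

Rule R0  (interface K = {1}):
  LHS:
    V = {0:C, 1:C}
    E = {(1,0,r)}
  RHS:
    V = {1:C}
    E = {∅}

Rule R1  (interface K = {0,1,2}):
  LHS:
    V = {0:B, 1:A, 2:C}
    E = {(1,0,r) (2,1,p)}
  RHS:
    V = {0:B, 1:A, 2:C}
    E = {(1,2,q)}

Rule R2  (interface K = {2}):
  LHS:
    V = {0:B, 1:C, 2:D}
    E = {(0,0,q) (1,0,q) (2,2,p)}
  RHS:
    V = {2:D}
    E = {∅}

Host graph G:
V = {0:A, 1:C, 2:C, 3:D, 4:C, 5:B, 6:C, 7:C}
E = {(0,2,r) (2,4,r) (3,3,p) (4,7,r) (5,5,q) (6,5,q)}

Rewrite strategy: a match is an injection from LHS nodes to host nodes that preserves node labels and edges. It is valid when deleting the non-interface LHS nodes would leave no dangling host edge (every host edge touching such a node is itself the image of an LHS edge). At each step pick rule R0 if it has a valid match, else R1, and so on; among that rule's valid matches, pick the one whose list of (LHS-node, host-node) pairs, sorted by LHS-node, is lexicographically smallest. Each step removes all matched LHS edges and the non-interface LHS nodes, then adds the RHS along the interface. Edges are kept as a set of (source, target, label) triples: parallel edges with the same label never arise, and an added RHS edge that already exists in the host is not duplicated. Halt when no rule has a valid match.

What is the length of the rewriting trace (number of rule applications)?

[0] host  ⇒  8 nodes, 6 edges  {0-r->2 2-r->4 3-p->3 4-r->7 5-q->5 6-q->5}
[1] R0 @ {0↦7, 1↦4}  ⇒  7 nodes, 5 edges  {0-r->2 2-r->4 3-p->3 5-q->5 6-q->5}
[2] R0 @ {0↦4, 1↦2}  ⇒  6 nodes, 4 edges  {0-r->2 3-p->3 5-q->5 6-q->5}
[3] R2 @ {0↦5, 1↦6, 2↦3}  ⇒  4 nodes, 1 edges  {0-r->2}
halt: no rule applies after step 3

Answer: 3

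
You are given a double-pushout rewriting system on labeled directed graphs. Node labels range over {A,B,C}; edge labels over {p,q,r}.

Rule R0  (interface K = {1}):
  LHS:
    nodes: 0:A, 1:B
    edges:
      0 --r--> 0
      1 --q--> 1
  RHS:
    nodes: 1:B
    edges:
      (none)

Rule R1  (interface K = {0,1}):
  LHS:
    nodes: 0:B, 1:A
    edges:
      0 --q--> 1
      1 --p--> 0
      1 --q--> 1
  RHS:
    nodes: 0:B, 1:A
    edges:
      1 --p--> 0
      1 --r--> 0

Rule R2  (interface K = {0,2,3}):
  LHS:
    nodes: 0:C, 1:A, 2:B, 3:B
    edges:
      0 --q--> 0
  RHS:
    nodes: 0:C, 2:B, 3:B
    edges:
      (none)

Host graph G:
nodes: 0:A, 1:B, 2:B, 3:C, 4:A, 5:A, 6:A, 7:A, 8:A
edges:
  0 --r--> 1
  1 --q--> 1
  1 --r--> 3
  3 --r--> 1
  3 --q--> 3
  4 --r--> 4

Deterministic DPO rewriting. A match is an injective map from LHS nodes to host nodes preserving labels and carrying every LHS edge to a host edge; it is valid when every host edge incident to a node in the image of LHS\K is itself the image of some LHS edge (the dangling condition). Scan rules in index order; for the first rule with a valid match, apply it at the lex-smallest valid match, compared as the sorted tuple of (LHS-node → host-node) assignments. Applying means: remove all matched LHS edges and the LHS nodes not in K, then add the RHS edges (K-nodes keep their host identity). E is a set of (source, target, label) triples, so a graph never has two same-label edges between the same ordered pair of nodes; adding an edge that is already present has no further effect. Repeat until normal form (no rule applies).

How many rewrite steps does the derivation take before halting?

start.  V:9 E:6  edges: 0-r->1 1-q->1 1-r->3 3-r->1 3-q->3 4-r->4
1. fire R0 via {0↦4, 1↦1}  →  V:8 E:4  edges: 0-r->1 1-r->3 3-r->1 3-q->3
2. fire R2 via {0↦3, 1↦5, 2↦1, 3↦2}  →  V:7 E:3  edges: 0-r->1 1-r->3 3-r->1
normal form: no rule applies after step 2

Answer: 2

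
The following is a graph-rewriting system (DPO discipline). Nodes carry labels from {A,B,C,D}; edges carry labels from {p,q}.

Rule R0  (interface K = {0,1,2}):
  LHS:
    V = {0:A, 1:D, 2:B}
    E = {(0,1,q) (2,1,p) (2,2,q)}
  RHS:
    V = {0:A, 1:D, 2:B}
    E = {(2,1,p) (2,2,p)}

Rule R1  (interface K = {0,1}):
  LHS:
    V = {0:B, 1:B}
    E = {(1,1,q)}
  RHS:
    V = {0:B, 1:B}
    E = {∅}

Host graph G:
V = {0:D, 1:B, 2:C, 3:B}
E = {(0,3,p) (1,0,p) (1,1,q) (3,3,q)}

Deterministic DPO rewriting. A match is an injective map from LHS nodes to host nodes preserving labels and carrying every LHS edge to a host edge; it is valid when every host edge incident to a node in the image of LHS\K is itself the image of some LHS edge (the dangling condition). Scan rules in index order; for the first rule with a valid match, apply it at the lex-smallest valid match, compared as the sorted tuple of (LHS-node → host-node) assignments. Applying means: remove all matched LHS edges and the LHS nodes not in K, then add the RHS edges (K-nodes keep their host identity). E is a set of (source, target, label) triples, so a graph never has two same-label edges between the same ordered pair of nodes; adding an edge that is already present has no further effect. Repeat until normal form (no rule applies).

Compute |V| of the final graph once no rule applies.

initial: |V|=4 |E|=4  E = 0-p->3 1-p->0 1-q->1 3-q->3
step 1: apply R1 at {0↦1, 1↦3}  → |V|=4 |E|=3  E = 0-p->3 1-p->0 1-q->1
step 2: apply R1 at {0↦3, 1↦1}  → |V|=4 |E|=2  E = 0-p->3 1-p->0
halt: no rule applies after step 2
NF nodes: {0:D, 1:B, 2:C, 3:B}

Answer: 4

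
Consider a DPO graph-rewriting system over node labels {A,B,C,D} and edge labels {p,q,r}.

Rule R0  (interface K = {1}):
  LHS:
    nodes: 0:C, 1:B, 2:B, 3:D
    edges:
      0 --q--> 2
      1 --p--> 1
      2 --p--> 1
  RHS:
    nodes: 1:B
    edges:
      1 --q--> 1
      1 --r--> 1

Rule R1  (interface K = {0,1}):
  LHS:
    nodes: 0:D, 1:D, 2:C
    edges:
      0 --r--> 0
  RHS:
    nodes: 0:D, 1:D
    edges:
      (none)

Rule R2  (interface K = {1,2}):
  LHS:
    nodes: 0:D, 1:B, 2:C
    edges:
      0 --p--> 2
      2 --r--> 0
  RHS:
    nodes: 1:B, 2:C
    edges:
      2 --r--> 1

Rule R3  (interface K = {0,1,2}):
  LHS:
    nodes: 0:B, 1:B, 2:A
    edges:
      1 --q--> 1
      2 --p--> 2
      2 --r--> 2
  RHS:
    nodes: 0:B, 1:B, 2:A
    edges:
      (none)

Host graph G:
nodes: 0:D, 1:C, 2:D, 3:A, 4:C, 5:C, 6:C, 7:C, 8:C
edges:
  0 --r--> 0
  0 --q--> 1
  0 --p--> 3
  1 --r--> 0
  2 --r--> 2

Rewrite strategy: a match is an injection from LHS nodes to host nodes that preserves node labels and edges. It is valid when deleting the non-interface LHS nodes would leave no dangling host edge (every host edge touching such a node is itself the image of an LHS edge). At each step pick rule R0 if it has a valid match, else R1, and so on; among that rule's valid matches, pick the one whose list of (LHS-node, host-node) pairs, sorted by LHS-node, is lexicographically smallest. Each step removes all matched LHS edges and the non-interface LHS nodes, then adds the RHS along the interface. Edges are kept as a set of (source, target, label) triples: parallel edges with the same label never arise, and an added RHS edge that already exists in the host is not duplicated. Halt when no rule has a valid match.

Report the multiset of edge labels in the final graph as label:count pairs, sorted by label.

initial: |V|=9 |E|=5  E = 0-r->0 0-q->1 0-p->3 1-r->0 2-r->2
step 1: apply R1 at {0↦0, 1↦2, 2↦4}  → |V|=8 |E|=4  E = 0-q->1 0-p->3 1-r->0 2-r->2
step 2: apply R1 at {0↦2, 1↦0, 2↦5}  → |V|=7 |E|=3  E = 0-q->1 0-p->3 1-r->0
halt: no rule applies after step 2
NF edges: [(0, 1, 'q'), (0, 3, 'p'), (1, 0, 'r')]

Answer: p:1 q:1 r:1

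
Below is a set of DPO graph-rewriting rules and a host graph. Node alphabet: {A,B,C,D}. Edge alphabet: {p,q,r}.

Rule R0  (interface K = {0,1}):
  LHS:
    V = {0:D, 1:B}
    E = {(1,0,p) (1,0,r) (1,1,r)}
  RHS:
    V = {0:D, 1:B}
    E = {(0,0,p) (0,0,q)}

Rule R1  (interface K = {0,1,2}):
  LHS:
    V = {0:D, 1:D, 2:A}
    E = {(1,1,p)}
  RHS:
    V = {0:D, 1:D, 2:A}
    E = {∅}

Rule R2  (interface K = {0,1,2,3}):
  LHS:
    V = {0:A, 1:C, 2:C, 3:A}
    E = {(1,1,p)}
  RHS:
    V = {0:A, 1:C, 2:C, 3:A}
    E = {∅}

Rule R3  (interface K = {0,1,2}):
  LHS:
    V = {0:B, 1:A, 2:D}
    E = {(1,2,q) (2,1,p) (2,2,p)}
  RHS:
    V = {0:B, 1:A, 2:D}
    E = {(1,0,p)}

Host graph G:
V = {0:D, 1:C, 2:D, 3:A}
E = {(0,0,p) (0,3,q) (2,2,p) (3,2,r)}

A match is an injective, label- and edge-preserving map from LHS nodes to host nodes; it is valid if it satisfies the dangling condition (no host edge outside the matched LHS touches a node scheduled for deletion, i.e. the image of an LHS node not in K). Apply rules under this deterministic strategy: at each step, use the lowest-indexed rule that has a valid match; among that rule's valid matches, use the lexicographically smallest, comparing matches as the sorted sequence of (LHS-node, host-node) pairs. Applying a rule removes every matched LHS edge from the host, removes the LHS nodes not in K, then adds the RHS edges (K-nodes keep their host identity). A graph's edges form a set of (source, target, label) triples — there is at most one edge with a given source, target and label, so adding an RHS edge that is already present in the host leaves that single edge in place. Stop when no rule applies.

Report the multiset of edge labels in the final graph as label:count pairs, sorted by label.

start.  V:4 E:4  edges: 0-p->0 0-q->3 2-p->2 3-r->2
1. fire R1 via {0↦0, 1↦2, 2↦3}  →  V:4 E:3  edges: 0-p->0 0-q->3 3-r->2
2. fire R1 via {0↦2, 1↦0, 2↦3}  →  V:4 E:2  edges: 0-q->3 3-r->2
halt: no rule applies after step 2
NF edges: [(0, 3, 'q'), (3, 2, 'r')]

Answer: q:1 r:1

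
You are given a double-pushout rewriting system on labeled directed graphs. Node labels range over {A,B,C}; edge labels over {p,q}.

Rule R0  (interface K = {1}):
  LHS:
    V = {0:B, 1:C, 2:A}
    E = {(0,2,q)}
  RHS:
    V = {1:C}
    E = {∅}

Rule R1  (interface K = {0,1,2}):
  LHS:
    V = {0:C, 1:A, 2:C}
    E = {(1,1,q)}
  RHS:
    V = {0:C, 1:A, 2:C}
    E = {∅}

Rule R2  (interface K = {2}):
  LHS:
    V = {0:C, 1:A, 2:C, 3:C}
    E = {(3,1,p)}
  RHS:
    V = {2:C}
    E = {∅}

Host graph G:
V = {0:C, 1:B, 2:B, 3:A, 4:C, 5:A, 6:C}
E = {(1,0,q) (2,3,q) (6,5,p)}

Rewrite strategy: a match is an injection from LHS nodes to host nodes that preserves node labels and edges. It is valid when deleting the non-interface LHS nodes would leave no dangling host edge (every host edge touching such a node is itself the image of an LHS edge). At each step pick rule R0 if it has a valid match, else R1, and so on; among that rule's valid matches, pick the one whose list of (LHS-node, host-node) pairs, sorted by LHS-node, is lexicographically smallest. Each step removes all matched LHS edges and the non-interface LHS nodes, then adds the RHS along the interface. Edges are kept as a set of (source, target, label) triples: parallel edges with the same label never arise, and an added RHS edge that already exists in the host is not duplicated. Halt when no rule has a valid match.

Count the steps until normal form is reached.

start.  V:7 E:3  edges: 1-q->0 2-q->3 6-p->5
1. fire R0 via {0↦2, 1↦0, 2↦3}  →  V:5 E:2  edges: 1-q->0 6-p->5
2. fire R2 via {0↦4, 1↦5, 2↦0, 3↦6}  →  V:2 E:1  edges: 1-q->0
halt: no rule applies after step 2

Answer: 2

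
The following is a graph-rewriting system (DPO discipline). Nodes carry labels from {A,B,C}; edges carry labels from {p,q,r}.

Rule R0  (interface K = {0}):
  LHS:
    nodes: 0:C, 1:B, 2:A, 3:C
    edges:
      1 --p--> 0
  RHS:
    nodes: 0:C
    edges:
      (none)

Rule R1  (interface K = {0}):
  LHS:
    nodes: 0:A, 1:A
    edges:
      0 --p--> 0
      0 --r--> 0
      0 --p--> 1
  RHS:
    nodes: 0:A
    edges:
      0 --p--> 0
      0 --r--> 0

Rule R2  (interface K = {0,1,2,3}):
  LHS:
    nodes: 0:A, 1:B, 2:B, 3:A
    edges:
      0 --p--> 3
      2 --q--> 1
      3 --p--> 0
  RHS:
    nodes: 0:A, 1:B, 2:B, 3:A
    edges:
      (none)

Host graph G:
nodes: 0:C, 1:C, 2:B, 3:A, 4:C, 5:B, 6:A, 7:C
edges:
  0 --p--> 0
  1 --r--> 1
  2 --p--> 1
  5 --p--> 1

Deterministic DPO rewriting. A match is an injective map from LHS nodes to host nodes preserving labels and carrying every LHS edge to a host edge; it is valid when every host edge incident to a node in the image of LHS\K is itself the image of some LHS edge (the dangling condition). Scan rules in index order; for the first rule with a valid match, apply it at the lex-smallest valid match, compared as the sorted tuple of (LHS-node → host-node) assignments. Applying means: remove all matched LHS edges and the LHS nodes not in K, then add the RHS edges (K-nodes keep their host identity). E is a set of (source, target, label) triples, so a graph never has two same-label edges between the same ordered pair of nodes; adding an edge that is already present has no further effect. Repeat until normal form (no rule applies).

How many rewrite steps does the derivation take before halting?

[0] host  ⇒  8 nodes, 4 edges  {0-p->0 1-r->1 2-p->1 5-p->1}
[1] R0 @ {0↦1, 1↦2, 2↦3, 3↦4}  ⇒  5 nodes, 3 edges  {0-p->0 1-r->1 5-p->1}
[2] R0 @ {0↦1, 1↦5, 2↦6, 3↦7}  ⇒  2 nodes, 2 edges  {0-p->0 1-r->1}
final graph: no rule applies after step 2

Answer: 2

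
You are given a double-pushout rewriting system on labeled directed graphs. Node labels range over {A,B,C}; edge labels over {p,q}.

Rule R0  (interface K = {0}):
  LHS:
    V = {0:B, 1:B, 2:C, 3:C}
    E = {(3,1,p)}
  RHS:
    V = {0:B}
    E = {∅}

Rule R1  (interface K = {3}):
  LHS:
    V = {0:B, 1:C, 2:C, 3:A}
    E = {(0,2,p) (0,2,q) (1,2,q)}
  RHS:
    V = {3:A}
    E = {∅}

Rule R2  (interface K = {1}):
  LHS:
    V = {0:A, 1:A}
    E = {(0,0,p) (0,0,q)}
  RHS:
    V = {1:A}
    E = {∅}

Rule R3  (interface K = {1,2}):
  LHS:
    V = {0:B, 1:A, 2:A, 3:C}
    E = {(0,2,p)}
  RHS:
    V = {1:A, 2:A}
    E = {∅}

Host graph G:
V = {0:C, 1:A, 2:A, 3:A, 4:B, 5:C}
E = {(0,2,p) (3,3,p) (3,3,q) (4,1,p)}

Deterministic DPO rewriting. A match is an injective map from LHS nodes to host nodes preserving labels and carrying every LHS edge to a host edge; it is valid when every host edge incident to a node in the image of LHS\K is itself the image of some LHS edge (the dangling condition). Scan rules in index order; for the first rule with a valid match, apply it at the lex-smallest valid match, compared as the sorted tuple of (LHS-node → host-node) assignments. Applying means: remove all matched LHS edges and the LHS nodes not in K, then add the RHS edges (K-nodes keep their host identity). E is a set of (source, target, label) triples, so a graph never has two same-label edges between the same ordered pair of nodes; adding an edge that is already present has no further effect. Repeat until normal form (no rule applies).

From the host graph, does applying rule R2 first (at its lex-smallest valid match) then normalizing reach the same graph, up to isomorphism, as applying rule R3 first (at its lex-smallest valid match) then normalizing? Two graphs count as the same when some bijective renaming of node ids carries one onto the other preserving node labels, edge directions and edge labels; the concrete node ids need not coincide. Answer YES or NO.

branch R2-first: apply at {0↦3, 1↦1} → |E|=2, then 1 more step(s) → NF |V|=3 |E|=1 V={0:C, 1:A, 2:A} E=0-p->2
branch R3-first: apply at {0↦4, 1↦2, 2↦1, 3↦5} → |E|=3, then 1 more step(s) → NF |V|=3 |E|=1 V={0:C, 1:A, 2:A} E=0-p->2
graphs isomorphic (equal up to label-preserving node renaming)

Answer: YES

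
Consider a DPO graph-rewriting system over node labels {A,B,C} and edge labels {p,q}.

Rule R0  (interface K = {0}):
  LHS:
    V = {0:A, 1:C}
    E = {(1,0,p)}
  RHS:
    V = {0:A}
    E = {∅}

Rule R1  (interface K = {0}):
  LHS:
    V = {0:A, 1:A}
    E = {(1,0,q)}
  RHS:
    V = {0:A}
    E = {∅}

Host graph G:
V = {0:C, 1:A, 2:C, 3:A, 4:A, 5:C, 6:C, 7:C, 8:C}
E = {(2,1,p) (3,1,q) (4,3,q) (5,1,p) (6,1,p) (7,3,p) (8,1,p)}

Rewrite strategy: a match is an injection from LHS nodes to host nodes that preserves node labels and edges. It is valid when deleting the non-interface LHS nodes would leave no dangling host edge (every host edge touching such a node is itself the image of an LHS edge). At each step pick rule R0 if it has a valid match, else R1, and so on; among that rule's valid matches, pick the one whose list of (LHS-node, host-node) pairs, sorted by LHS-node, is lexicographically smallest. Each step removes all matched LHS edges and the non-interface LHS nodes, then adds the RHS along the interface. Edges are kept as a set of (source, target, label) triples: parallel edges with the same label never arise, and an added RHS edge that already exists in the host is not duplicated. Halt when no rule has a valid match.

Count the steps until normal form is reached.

Answer: 7

Rewrite trace:
start.  V:9 E:7  edges: 2-p->1 3-q->1 4-q->3 5-p->1 6-p->1 7-p->3 8-p->1
1. fire R0 via {0↦1, 1↦2}  →  V:8 E:6  edges: 3-q->1 4-q->3 5-p->1 6-p->1 7-p->3 8-p->1
2. fire R0 via {0↦1, 1↦5}  →  V:7 E:5  edges: 3-q->1 4-q->3 6-p->1 7-p->3 8-p->1
3. fire R0 via {0↦1, 1↦6}  →  V:6 E:4  edges: 3-q->1 4-q->3 7-p->3 8-p->1
4. fire R0 via {0↦1, 1↦8}  →  V:5 E:3  edges: 3-q->1 4-q->3 7-p->3
5. fire R0 via {0↦3, 1↦7}  →  V:4 E:2  edges: 3-q->1 4-q->3
6. fire R1 via {0↦3, 1↦4}  →  V:3 E:1  edges: 3-q->1
7. fire R1 via {0↦1, 1↦3}  →  V:2 E:0  edges: ∅
halt: no rule applies after step 7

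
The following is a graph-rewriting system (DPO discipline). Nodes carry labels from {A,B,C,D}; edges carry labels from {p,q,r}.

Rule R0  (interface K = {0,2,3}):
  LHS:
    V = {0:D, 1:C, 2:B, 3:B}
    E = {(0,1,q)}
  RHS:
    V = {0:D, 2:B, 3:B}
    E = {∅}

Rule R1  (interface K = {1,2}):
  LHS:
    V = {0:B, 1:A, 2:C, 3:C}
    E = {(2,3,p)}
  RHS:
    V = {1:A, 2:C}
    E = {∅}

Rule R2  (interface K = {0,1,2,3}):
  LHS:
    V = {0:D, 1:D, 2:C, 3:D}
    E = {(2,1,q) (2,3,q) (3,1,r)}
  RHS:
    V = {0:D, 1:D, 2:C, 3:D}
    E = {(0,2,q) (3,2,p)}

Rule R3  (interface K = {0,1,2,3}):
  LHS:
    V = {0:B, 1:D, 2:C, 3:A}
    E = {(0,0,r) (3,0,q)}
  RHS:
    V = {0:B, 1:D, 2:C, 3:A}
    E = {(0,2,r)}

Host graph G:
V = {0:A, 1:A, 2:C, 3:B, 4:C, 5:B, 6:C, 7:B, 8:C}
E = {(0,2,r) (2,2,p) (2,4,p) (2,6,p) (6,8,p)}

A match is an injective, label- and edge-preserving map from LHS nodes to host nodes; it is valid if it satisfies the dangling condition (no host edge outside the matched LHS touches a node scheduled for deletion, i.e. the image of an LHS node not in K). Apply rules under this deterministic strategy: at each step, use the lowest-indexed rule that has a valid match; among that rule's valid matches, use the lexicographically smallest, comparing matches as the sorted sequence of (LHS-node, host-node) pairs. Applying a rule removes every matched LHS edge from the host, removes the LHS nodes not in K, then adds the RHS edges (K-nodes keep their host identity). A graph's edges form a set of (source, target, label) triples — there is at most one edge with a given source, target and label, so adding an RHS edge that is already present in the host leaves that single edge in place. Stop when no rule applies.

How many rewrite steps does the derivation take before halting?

start.  V:9 E:5  edges: 0-r->2 2-p->2 2-p->4 2-p->6 6-p->8
1. fire R1 via {0↦3, 1↦0, 2↦2, 3↦4}  →  V:7 E:4  edges: 0-r->2 2-p->2 2-p->6 6-p->8
2. fire R1 via {0↦5, 1↦0, 2↦6, 3↦8}  →  V:5 E:3  edges: 0-r->2 2-p->2 2-p->6
3. fire R1 via {0↦7, 1↦0, 2↦2, 3↦6}  →  V:3 E:2  edges: 0-r->2 2-p->2
normal form: no rule applies after step 3

Answer: 3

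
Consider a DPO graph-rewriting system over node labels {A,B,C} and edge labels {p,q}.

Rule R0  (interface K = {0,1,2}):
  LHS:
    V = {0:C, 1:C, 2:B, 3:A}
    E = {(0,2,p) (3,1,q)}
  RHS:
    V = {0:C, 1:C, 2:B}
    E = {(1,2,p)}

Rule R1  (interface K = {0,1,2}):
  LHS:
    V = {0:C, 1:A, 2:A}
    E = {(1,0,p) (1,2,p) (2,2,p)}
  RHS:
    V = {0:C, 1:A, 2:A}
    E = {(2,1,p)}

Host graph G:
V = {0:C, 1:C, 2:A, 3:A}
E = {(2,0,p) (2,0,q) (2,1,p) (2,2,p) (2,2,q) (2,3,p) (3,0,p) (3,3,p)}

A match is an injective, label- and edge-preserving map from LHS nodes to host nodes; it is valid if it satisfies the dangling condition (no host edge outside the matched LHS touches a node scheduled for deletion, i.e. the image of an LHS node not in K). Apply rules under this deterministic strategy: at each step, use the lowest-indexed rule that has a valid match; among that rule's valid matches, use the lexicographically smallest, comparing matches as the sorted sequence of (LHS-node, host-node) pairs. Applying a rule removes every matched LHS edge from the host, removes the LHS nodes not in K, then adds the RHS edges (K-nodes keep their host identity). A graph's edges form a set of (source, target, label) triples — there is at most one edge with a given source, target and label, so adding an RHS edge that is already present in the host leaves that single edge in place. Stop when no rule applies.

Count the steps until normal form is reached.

Answer: 2

Rewrite trace:
[0] host  ⇒  4 nodes, 8 edges  {2-p->0 2-q->0 2-p->1 2-p->2 2-q->2 2-p->3 3-p->0 3-p->3}
[1] R1 @ {0↦0, 1↦2, 2↦3}  ⇒  4 nodes, 6 edges  {2-q->0 2-p->1 2-p->2 2-q->2 3-p->0 3-p->2}
[2] R1 @ {0↦0, 1↦3, 2↦2}  ⇒  4 nodes, 4 edges  {2-q->0 2-p->1 2-q->2 2-p->3}
final graph: no rule applies after step 2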